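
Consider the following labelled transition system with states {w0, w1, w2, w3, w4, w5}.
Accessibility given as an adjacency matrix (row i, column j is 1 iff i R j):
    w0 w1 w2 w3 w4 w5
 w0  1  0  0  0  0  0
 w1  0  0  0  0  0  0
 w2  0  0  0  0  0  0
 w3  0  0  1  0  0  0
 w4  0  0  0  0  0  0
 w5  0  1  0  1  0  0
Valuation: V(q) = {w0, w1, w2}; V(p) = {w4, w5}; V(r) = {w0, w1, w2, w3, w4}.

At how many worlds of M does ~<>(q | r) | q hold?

4

Let φ = ~<>(q | r) | q. Evaluate φ at each world:
  w0 (successors {w0}): φ is true.
  w1 (successors ∅): φ is true.
  w2 (successors ∅): φ is true.
  w3 (successors {w2}): φ is false.
  w4 (successors ∅): φ is true.
  w5 (successors {w1, w3}): φ is false.
For instance, at w3:
  At w3: ~<>(q | r) is false, q is false, so ~<>(q | r) | q is false.
    At w3: <>(q | r) is true, so ~<>(q | r) is false.
      At w3: <>(q | r) requires q | r at some successor in {w2}.
        q | r holds at w2, so <>(q | r) is true at w3.
Satisfying worlds: {w0, w1, w2, w4}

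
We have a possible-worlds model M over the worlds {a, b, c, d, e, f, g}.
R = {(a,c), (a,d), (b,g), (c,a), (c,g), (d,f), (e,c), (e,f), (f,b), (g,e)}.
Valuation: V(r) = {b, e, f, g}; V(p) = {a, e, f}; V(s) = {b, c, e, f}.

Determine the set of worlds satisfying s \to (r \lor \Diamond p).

a, b, c, d, e, f, g

Let φ = s \to (r \lor \Diamond p). Evaluate φ at each world:
  a (successors {c, d}): φ is true.
  b (successors {g}): φ is true.
  c (successors {a, g}): φ is true.
  d (successors {f}): φ is true.
  e (successors {c, f}): φ is true.
  f (successors {b}): φ is true.
  g (successors {e}): φ is true.
For instance, at g:
  At g: s is false, r \lor \Diamond p is true, so s \to (r \lor \Diamond p) is true.
    At g: r is true, \Diamond p is true, so r \lor \Diamond p is true.
      At g: \Diamond p requires p at some successor in {e}.
        p holds at e, so \Diamond p is true at g.
Satisfying worlds: {a, b, c, d, e, f, g}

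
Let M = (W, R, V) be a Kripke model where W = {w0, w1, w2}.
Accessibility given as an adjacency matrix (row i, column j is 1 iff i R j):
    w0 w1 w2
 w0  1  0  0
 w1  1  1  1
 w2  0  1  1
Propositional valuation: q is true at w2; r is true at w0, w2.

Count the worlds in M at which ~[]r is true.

Let φ = ~[]r. Evaluate φ at each world:
  w0 (successors {w0}): φ is false.
  w1 (successors {w0, w1, w2}): φ is true.
  w2 (successors {w1, w2}): φ is true.
For instance, at w2:
  At w2: []r is false, so ~[]r is true.
    At w2: []r requires r at every successor {w1, w2}.
      r fails at w1, so []r is false at w2.
Satisfying worlds: {w1, w2}

2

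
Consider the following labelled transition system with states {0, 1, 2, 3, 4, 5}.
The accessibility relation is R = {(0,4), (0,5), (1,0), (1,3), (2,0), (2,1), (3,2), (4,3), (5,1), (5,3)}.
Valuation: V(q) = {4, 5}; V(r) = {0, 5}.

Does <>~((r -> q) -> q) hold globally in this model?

Let φ = <>~((r -> q) -> q). Evaluate φ at each world:
  0 (successors {4, 5}): φ is false.
  1 (successors {0, 3}): φ is true.
  2 (successors {0, 1}): φ is true.
  3 (successors {2}): φ is true.
  4 (successors {3}): φ is true.
  5 (successors {1, 3}): φ is true.
Detail at 0 (counterexample):
  At 0: <>~((r -> q) -> q) requires ~((r -> q) -> q) at some successor in {4, 5}.
    At 4: ~((r -> q) -> q) is false.
    At 5: ~((r -> q) -> q) is false.
  So <>~((r -> q) -> q) is false at 0.

No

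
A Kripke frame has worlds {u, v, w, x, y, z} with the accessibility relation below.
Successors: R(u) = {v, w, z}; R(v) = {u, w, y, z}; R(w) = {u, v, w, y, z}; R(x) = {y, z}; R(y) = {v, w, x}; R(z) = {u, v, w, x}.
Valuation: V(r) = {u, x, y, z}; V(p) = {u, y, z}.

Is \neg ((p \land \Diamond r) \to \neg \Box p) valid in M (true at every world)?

No

Let φ = \neg ((p \land \Diamond r) \to \neg \Box p). Evaluate φ at each world:
  u (successors {v, w, z}): φ is false.
  v (successors {u, w, y, z}): φ is false.
  w (successors {u, v, w, y, z}): φ is false.
  x (successors {y, z}): φ is false.
  y (successors {v, w, x}): φ is false.
  z (successors {u, v, w, x}): φ is false.
Detail at u (counterexample):
  At u: (p \land \Diamond r) \to \neg \Box p is true, so \neg ((p \land \Diamond r) \to \neg \Box p) is false.
    At u: p \land \Diamond r is true, \neg \Box p is true, so (p \land \Diamond r) \to \neg \Box p is true.
      At u: p is true, \Diamond r is true, so p \land \Diamond r is true.
      At u: \Box p is false, so \neg \Box p is true.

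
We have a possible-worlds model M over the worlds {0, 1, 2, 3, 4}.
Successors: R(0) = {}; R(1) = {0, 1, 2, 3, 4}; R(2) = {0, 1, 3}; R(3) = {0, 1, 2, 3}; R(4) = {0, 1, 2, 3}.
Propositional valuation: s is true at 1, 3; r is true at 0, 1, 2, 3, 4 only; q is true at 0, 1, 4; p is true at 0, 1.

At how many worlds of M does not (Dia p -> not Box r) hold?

Let φ = not (Dia p -> not Box r). Evaluate φ at each world:
  0 (successors ∅): φ is false.
  1 (successors {0, 1, 2, 3, 4}): φ is true.
  2 (successors {0, 1, 3}): φ is true.
  3 (successors {0, 1, 2, 3}): φ is true.
  4 (successors {0, 1, 2, 3}): φ is true.
For instance, at 3:
  At 3: Dia p -> not Box r is false, so not (Dia p -> not Box r) is true.
    At 3: Dia p is true, not Box r is false, so Dia p -> not Box r is false.
      At 3: Dia p requires p at some successor in {0, 1, 2, 3}.
        p holds at 0, so Dia p is true at 3.
      At 3: Box r is true, so not Box r is false.
Satisfying worlds: {1, 2, 3, 4}

4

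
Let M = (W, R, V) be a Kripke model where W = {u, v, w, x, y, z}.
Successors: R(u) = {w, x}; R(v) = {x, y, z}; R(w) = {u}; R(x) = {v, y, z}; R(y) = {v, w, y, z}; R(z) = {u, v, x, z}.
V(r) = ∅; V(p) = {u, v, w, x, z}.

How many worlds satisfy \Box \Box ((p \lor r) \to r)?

Let φ = \Box \Box ((p \lor r) \to r). Evaluate φ at each world:
  u (successors {w, x}): φ is false.
  v (successors {x, y, z}): φ is false.
  w (successors {u}): φ is false.
  x (successors {v, y, z}): φ is false.
  y (successors {v, w, y, z}): φ is false.
  z (successors {u, v, x, z}): φ is false.
For instance, at x:
  At x: \Box \Box ((p \lor r) \to r) requires \Box ((p \lor r) \to r) at every successor {v, y, z}.
    \Box ((p \lor r) \to r) fails at v, so \Box \Box ((p \lor r) \to r) is false at x.
      At v: \Box ((p \lor r) \to r) requires (p \lor r) \to r at every successor {x, y, z}.
        (p \lor r) \to r fails at x, so \Box ((p \lor r) \to r) is false at v.
Satisfying worlds: none.

0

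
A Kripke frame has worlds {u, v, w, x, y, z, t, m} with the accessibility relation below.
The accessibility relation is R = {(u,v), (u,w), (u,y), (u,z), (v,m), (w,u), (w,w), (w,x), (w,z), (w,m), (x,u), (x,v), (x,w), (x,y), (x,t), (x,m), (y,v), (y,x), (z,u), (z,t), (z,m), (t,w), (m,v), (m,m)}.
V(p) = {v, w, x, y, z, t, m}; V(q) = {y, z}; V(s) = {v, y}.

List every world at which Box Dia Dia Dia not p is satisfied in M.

Let φ = Box Dia Dia Dia not p. Evaluate φ at each world:
  u (successors {v, w, y, z}): φ is false.
  v (successors {m}): φ is false.
  w (successors {u, w, x, z, m}): φ is false.
  x (successors {u, v, w, y, t, m}): φ is false.
  y (successors {v, x}): φ is false.
  z (successors {u, t, m}): φ is false.
  t (successors {w}): φ is true.
  m (successors {v, m}): φ is false.
For instance, at w:
  At w: Box Dia Dia Dia not p requires Dia Dia Dia not p at every successor {u, w, x, z, m}.
    Dia Dia Dia not p fails at m, so Box Dia Dia Dia not p is false at w.
      At m: Dia Dia Dia not p requires Dia Dia not p at some successor in {v, m}.
        At v: Dia Dia not p is false.
        At m: Dia Dia not p is false.
      So Dia Dia Dia not p is false at m.
Satisfying worlds: {t}

t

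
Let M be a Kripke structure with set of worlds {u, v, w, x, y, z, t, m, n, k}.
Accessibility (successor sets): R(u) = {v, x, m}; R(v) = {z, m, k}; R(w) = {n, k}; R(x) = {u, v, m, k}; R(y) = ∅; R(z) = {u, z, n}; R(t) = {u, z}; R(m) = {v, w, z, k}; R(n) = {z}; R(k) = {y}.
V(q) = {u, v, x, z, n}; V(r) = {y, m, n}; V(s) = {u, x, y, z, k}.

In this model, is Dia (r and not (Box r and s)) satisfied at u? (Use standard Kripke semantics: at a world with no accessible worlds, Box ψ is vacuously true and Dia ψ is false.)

Yes

At u: Dia (r and not (Box r and s)) requires r and not (Box r and s) at some successor in {v, x, m}.
  r and not (Box r and s) holds at m, so Dia (r and not (Box r and s)) is true at u.
    At m: r is true, not (Box r and s) is true, so r and not (Box r and s) is true.
      At m: Box r and s is false, so not (Box r and s) is true.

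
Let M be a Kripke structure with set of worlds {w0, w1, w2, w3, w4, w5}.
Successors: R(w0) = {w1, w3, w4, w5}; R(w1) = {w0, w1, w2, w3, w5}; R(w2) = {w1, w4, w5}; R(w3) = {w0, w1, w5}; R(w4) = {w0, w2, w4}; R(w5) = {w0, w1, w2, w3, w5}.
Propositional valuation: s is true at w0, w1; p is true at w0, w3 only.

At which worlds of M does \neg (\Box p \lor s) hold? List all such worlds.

w2, w3, w4, w5

Let φ = \neg (\Box p \lor s). Evaluate φ at each world:
  w0 (successors {w1, w3, w4, w5}): φ is false.
  w1 (successors {w0, w1, w2, w3, w5}): φ is false.
  w2 (successors {w1, w4, w5}): φ is true.
  w3 (successors {w0, w1, w5}): φ is true.
  w4 (successors {w0, w2, w4}): φ is true.
  w5 (successors {w0, w1, w2, w3, w5}): φ is true.
For instance, at w5:
  At w5: \Box p \lor s is false, so \neg (\Box p \lor s) is true.
    At w5: \Box p is false, s is false, so \Box p \lor s is false.
      At w5: \Box p requires p at every successor {w0, w1, w2, w3, w5}.
        p fails at w1, so \Box p is false at w5.
Satisfying worlds: {w2, w3, w4, w5}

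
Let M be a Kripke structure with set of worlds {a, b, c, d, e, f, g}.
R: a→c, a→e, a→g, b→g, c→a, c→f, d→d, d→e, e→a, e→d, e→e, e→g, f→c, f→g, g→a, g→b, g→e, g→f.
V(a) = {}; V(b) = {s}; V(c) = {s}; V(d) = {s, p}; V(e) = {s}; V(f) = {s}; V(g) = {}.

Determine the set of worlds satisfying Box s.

Let φ = Box s. Evaluate φ at each world:
  a (successors {c, e, g}): φ is false.
  b (successors {g}): φ is false.
  c (successors {a, f}): φ is false.
  d (successors {d, e}): φ is true.
  e (successors {a, d, e, g}): φ is false.
  f (successors {c, g}): φ is false.
  g (successors {a, b, e, f}): φ is false.
For instance, at f:
  At f: Box s requires s at every successor {c, g}.
    s fails at g, so Box s is false at f.
Satisfying worlds: {d}

d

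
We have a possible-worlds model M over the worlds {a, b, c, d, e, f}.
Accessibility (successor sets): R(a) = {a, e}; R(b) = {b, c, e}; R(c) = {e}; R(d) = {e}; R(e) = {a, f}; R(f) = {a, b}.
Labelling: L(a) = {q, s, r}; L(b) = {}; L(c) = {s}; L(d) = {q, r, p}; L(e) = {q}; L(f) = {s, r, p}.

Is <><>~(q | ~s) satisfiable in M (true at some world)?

Let φ = <><>~(q | ~s). Evaluate φ at each world:
  a (successors {a, e}): φ is true.
  b (successors {b, c, e}): φ is true.
  c (successors {e}): φ is true.
  d (successors {e}): φ is true.
  e (successors {a, f}): φ is false.
  f (successors {a, b}): φ is true.
Detail at a (witness):
  At a: <><>~(q | ~s) requires <>~(q | ~s) at some successor in {a, e}.
    <>~(q | ~s) holds at e, so <><>~(q | ~s) is true at a.
      At e: <>~(q | ~s) requires ~(q | ~s) at some successor in {a, f}.
        ~(q | ~s) holds at f, so <>~(q | ~s) is true at e.

Yes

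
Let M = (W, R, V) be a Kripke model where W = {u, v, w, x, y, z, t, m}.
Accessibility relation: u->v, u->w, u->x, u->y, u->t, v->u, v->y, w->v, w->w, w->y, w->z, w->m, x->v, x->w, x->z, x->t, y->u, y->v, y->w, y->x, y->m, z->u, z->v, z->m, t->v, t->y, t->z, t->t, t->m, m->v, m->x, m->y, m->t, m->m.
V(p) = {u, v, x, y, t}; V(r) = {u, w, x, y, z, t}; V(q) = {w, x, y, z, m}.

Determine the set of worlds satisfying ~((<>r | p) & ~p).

u, v, x, y, t

Let φ = ~((<>r | p) & ~p). Evaluate φ at each world:
  u (successors {v, w, x, y, t}): φ is true.
  v (successors {u, y}): φ is true.
  w (successors {v, w, y, z, m}): φ is false.
  x (successors {v, w, z, t}): φ is true.
  y (successors {u, v, w, x, m}): φ is true.
  z (successors {u, v, m}): φ is false.
  t (successors {v, y, z, t, m}): φ is true.
  m (successors {v, x, y, t, m}): φ is false.
For instance, at z:
  At z: (<>r | p) & ~p is true, so ~((<>r | p) & ~p) is false.
    At z: <>r | p is true, ~p is true, so (<>r | p) & ~p is true.
      At z: <>r is true, p is false, so <>r | p is true.
Satisfying worlds: {u, v, x, y, t}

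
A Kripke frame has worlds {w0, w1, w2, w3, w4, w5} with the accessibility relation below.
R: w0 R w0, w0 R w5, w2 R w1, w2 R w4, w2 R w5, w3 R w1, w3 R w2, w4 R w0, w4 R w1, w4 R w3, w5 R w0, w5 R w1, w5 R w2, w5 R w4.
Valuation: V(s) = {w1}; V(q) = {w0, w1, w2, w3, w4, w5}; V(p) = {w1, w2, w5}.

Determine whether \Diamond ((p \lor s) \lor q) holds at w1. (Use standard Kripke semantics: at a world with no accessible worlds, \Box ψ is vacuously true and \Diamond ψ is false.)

Recall that \Diamond ψ holds at a world iff ψ holds at some accessible world.
At w1: no accessible worlds, so \Diamond ((p \lor s) \lor q) is false.

No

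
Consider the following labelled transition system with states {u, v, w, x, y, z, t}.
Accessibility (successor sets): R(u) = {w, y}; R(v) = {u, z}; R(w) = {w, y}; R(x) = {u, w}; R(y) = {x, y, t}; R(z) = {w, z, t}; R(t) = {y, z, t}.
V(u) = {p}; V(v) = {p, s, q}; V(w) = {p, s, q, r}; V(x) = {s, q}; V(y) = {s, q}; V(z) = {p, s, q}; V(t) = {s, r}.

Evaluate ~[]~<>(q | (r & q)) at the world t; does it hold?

Yes

At t: []~<>(q | (r & q)) is false, so ~[]~<>(q | (r & q)) is true.
  At t: []~<>(q | (r & q)) requires ~<>(q | (r & q)) at every successor {y, z, t}.
    ~<>(q | (r & q)) fails at y, so []~<>(q | (r & q)) is false at t.
      At y: <>(q | (r & q)) is true, so ~<>(q | (r & q)) is false.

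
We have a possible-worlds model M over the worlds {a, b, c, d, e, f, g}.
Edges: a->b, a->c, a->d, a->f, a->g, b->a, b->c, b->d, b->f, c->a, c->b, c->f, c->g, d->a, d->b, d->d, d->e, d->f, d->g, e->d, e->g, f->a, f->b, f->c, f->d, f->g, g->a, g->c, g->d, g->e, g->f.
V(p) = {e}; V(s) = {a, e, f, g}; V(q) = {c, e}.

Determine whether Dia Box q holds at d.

At d: Dia Box q requires Box q at some successor in {a, b, d, e, f, g}.
  At a: Box q is false.
  At b: Box q is false.
  At d: Box q is false.
  At e: Box q is false.
  At f: Box q is false.
  At g: Box q is false.
So Dia Box q is false at d.

No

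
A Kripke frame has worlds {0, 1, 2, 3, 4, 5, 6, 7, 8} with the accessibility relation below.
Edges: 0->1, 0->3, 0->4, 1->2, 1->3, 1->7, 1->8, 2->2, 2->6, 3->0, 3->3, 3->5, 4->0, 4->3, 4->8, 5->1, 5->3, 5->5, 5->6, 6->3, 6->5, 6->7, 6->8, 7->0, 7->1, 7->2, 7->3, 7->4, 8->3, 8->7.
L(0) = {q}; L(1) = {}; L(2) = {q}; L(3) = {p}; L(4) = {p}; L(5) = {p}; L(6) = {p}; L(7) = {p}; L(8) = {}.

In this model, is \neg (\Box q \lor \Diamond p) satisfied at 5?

No

At 5: \Box q \lor \Diamond p is true, so \neg (\Box q \lor \Diamond p) is false.
  At 5: \Box q is false, \Diamond p is true, so \Box q \lor \Diamond p is true.
    At 5: \Box q requires q at every successor {1, 3, 5, 6}.
      q fails at 1, so \Box q is false at 5.
    At 5: \Diamond p requires p at some successor in {1, 3, 5, 6}.
      p holds at 3, so \Diamond p is true at 5.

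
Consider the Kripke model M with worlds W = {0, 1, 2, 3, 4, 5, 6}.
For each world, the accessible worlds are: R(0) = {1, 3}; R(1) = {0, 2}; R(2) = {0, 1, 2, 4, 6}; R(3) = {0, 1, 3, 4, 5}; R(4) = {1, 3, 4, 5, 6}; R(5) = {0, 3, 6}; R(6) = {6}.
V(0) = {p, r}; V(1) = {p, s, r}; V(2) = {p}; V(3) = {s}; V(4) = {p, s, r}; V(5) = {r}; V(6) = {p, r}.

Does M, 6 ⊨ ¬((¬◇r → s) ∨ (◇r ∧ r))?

Recall that ◇ψ holds at a world iff ψ holds at some accessible world.
At 6: (¬◇r → s) ∨ (◇r ∧ r) is true, so ¬((¬◇r → s) ∨ (◇r ∧ r)) is false.
  At 6: ¬◇r → s is true, ◇r ∧ r is true, so (¬◇r → s) ∨ (◇r ∧ r) is true.
    At 6: ¬◇r is false, s is false, so ¬◇r → s is true.
      At 6: ◇r is true, so ¬◇r is false.
    At 6: ◇r is true, r is true, so ◇r ∧ r is true.
      At 6: ◇r requires r at some successor in {6}.
        r holds at 6, so ◇r is true at 6.

No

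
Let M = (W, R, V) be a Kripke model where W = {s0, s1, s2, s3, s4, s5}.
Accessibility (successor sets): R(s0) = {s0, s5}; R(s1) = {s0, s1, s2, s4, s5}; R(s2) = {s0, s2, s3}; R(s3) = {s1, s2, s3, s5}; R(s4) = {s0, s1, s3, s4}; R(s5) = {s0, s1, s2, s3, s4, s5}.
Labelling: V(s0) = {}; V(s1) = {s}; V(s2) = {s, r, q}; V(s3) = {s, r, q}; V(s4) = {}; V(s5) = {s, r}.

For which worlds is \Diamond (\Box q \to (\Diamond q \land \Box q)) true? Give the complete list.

Let φ = \Diamond (\Box q \to (\Diamond q \land \Box q)). Evaluate φ at each world:
  s0 (successors {s0, s5}): φ is true.
  s1 (successors {s0, s1, s2, s4, s5}): φ is true.
  s2 (successors {s0, s2, s3}): φ is true.
  s3 (successors {s1, s2, s3, s5}): φ is true.
  s4 (successors {s0, s1, s3, s4}): φ is true.
  s5 (successors {s0, s1, s2, s3, s4, s5}): φ is true.
For instance, at s0:
  At s0: \Diamond (\Box q \to (\Diamond q \land \Box q)) requires \Box q \to (\Diamond q \land \Box q) at some successor in {s0, s5}.
    \Box q \to (\Diamond q \land \Box q) holds at s0, so \Diamond (\Box q \to (\Diamond q \land \Box q)) is true at s0.
      At s0: \Box q is false, \Diamond q \land \Box q is false, so \Box q \to (\Diamond q \land \Box q) is true.
Satisfying worlds: {s0, s1, s2, s3, s4, s5}

s0, s1, s2, s3, s4, s5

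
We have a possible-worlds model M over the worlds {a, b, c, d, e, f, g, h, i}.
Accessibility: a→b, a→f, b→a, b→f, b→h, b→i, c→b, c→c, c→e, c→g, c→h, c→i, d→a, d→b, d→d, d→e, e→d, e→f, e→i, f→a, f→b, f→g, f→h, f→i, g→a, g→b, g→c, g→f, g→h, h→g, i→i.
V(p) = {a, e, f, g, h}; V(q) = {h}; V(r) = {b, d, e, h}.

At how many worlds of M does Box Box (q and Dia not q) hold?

0

Let φ = Box Box (q and Dia not q). Evaluate φ at each world:
  a (successors {b, f}): φ is false.
  b (successors {a, f, h, i}): φ is false.
  c (successors {b, c, e, g, h, i}): φ is false.
  d (successors {a, b, d, e}): φ is false.
  e (successors {d, f, i}): φ is false.
  f (successors {a, b, g, h, i}): φ is false.
  g (successors {a, b, c, f, h}): φ is false.
  h (successors {g}): φ is false.
  i (successors {i}): φ is false.
For instance, at b:
  At b: Box Box (q and Dia not q) requires Box (q and Dia not q) at every successor {a, f, h, i}.
    Box (q and Dia not q) fails at a, so Box Box (q and Dia not q) is false at b.
      At a: Box (q and Dia not q) requires q and Dia not q at every successor {b, f}.
        q and Dia not q fails at b, so Box (q and Dia not q) is false at a.
Satisfying worlds: none.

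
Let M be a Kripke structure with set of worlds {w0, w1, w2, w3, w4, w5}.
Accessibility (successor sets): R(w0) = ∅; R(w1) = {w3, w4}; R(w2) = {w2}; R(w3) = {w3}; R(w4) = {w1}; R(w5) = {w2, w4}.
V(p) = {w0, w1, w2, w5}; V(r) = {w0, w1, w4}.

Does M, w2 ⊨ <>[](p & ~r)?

Yes

Recall that []ψ holds at a world iff ψ holds at every accessible world, and <>ψ holds iff ψ holds at some accessible world.
At w2: <>[](p & ~r) requires [](p & ~r) at some successor in {w2}.
  [](p & ~r) holds at w2, so <>[](p & ~r) is true at w2.
    At w2: [](p & ~r) requires p & ~r at every successor {w2}.
      At w2: p & ~r is true.
    So [](p & ~r) is true at w2.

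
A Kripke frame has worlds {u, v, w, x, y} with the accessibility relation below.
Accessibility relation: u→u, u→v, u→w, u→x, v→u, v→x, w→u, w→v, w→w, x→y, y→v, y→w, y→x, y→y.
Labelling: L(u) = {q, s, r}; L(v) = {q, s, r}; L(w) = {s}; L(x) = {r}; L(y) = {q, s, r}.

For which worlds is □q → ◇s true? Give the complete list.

Let φ = □q → ◇s. Evaluate φ at each world:
  u (successors {u, v, w, x}): φ is true.
  v (successors {u, x}): φ is true.
  w (successors {u, v, w}): φ is true.
  x (successors {y}): φ is true.
  y (successors {v, w, x, y}): φ is true.
For instance, at v:
  At v: □q is false, ◇s is true, so □q → ◇s is true.
    At v: □q requires q at every successor {u, x}.
      q fails at x, so □q is false at v.
    At v: ◇s requires s at some successor in {u, x}.
      s holds at u, so ◇s is true at v.
Satisfying worlds: {u, v, w, x, y}

u, v, w, x, y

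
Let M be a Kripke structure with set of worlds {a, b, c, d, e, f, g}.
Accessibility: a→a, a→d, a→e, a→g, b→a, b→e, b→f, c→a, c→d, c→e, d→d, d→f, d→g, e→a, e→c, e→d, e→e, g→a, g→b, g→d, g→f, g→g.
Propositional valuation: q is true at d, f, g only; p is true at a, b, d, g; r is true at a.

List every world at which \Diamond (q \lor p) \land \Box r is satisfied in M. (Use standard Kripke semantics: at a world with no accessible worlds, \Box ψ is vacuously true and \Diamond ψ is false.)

Recall that \Box ψ holds at a world iff ψ holds at every accessible world, and \Diamond ψ holds iff ψ holds at some accessible world.
Let φ = \Diamond (q \lor p) \land \Box r. Evaluate φ at each world:
  a (successors {a, d, e, g}): φ is false.
  b (successors {a, e, f}): φ is false.
  c (successors {a, d, e}): φ is false.
  d (successors {d, f, g}): φ is false.
  e (successors {a, c, d, e}): φ is false.
  f (successors ∅): φ is false.
  g (successors {a, b, d, f, g}): φ is false.
For instance, at c:
  At c: \Diamond (q \lor p) is true, \Box r is false, so \Diamond (q \lor p) \land \Box r is false.
    At c: \Diamond (q \lor p) requires q \lor p at some successor in {a, d, e}.
      q \lor p holds at a, so \Diamond (q \lor p) is true at c.
    At c: \Box r requires r at every successor {a, d, e}.
      r fails at d, so \Box r is false at c.
Satisfying worlds: none.

none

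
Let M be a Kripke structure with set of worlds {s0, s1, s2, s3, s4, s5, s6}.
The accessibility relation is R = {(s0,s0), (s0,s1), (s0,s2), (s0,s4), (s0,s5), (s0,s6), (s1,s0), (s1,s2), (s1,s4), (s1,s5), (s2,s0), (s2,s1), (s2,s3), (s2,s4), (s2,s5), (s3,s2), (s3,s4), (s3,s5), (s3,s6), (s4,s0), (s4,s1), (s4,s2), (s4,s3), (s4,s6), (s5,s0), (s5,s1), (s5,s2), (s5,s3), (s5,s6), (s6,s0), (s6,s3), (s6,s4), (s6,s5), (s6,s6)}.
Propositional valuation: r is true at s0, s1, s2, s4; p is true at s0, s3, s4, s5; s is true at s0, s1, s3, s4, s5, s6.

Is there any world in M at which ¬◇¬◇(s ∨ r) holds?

Yes

Recall that ◇ψ holds at a world iff ψ holds at some accessible world.
Let φ = ¬◇¬◇(s ∨ r). Evaluate φ at each world:
  s0 (successors {s0, s1, s2, s4, s5, s6}): φ is true.
  s1 (successors {s0, s2, s4, s5}): φ is true.
  s2 (successors {s0, s1, s3, s4, s5}): φ is true.
  s3 (successors {s2, s4, s5, s6}): φ is true.
  s4 (successors {s0, s1, s2, s3, s6}): φ is true.
  s5 (successors {s0, s1, s2, s3, s6}): φ is true.
  s6 (successors {s0, s3, s4, s5, s6}): φ is true.
Detail at s0 (witness):
  At s0: ◇¬◇(s ∨ r) is false, so ¬◇¬◇(s ∨ r) is true.
    At s0: ◇¬◇(s ∨ r) requires ¬◇(s ∨ r) at some successor in {s0, s1, s2, s4, s5, s6}.
      At s0: ¬◇(s ∨ r) is false.
      At s1: ¬◇(s ∨ r) is false.
      At s2: ¬◇(s ∨ r) is false.
      At s4: ¬◇(s ∨ r) is false.
      At s5: ¬◇(s ∨ r) is false.
      At s6: ¬◇(s ∨ r) is false.
    So ◇¬◇(s ∨ r) is false at s0.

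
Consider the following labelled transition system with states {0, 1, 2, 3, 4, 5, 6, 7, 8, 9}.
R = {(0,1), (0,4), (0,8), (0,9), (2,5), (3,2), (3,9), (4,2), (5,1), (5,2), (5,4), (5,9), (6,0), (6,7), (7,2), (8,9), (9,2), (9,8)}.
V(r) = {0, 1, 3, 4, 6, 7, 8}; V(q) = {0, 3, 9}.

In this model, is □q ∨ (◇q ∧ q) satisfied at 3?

At 3: □q is false, ◇q ∧ q is true, so □q ∨ (◇q ∧ q) is true.
  At 3: □q requires q at every successor {2, 9}.
    q fails at 2, so □q is false at 3.
  At 3: ◇q is true, q is true, so ◇q ∧ q is true.
    At 3: ◇q requires q at some successor in {2, 9}.
      q holds at 9, so ◇q is true at 3.

Yes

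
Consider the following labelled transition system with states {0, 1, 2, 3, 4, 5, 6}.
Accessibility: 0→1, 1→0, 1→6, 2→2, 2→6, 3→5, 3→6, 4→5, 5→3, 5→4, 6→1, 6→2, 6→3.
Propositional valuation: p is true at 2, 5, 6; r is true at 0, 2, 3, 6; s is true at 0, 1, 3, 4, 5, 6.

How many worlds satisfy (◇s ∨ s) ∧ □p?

Let φ = (◇s ∨ s) ∧ □p. Evaluate φ at each world:
  0 (successors {1}): φ is false.
  1 (successors {0, 6}): φ is false.
  2 (successors {2, 6}): φ is true.
  3 (successors {5, 6}): φ is true.
  4 (successors {5}): φ is true.
  5 (successors {3, 4}): φ is false.
  6 (successors {1, 2, 3}): φ is false.
For instance, at 5:
  At 5: ◇s ∨ s is true, □p is false, so (◇s ∨ s) ∧ □p is false.
    At 5: ◇s is true, s is true, so ◇s ∨ s is true.
      At 5: ◇s requires s at some successor in {3, 4}.
        s holds at 3, so ◇s is true at 5.
    At 5: □p requires p at every successor {3, 4}.
      p fails at 3, so □p is false at 5.
Satisfying worlds: {2, 3, 4}

3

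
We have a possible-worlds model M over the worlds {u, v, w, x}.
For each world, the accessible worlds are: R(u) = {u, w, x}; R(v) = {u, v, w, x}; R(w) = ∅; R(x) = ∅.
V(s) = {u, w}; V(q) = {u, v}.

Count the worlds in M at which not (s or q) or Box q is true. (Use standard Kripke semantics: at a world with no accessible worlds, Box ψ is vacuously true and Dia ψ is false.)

Recall that Box ψ holds at a world iff ψ holds at every accessible world, and Dia ψ holds iff ψ holds at some accessible world.
Let φ = not (s or q) or Box q. Evaluate φ at each world:
  u (successors {u, w, x}): φ is false.
  v (successors {u, v, w, x}): φ is false.
  w (successors ∅): φ is true.
  x (successors ∅): φ is true.
For instance, at v:
  At v: not (s or q) is false, Box q is false, so not (s or q) or Box q is false.
    At v: Box q requires q at every successor {u, v, w, x}.
      q fails at w, so Box q is false at v.
Satisfying worlds: {w, x}

2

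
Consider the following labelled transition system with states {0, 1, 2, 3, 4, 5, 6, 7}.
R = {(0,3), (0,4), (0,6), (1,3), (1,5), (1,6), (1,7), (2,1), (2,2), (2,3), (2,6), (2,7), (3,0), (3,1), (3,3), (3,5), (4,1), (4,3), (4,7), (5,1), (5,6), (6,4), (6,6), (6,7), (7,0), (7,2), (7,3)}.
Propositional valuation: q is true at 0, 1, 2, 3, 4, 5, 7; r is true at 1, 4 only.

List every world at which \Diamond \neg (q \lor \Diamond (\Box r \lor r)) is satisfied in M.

none

Recall that \Box ψ holds at a world iff ψ holds at every accessible world, and \Diamond ψ holds iff ψ holds at some accessible world.
Let φ = \Diamond \neg (q \lor \Diamond (\Box r \lor r)). Evaluate φ at each world:
  0 (successors {3, 4, 6}): φ is false.
  1 (successors {3, 5, 6, 7}): φ is false.
  2 (successors {1, 2, 3, 6, 7}): φ is false.
  3 (successors {0, 1, 3, 5}): φ is false.
  4 (successors {1, 3, 7}): φ is false.
  5 (successors {1, 6}): φ is false.
  6 (successors {4, 6, 7}): φ is false.
  7 (successors {0, 2, 3}): φ is false.
For instance, at 5:
  At 5: \Diamond \neg (q \lor \Diamond (\Box r \lor r)) requires \neg (q \lor \Diamond (\Box r \lor r)) at some successor in {1, 6}.
    At 1: \neg (q \lor \Diamond (\Box r \lor r)) is false.
    At 6: \neg (q \lor \Diamond (\Box r \lor r)) is false.
  So \Diamond \neg (q \lor \Diamond (\Box r \lor r)) is false at 5.
Satisfying worlds: none.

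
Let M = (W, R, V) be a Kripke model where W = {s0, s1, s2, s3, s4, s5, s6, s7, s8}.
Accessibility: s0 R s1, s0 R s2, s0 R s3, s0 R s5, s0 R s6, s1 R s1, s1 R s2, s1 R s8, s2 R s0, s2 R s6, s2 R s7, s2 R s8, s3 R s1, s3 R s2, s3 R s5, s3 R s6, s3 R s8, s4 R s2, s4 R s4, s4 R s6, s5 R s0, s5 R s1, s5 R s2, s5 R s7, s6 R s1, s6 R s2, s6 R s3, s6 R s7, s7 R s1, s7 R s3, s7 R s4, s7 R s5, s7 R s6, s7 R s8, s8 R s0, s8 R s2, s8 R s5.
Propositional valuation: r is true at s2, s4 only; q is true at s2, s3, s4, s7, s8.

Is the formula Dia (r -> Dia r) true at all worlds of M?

Let φ = Dia (r -> Dia r). Evaluate φ at each world:
  s0 (successors {s1, s2, s3, s5, s6}): φ is true.
  s1 (successors {s1, s2, s8}): φ is true.
  s2 (successors {s0, s6, s7, s8}): φ is true.
  s3 (successors {s1, s2, s5, s6, s8}): φ is true.
  s4 (successors {s2, s4, s6}): φ is true.
  s5 (successors {s0, s1, s2, s7}): φ is true.
  s6 (successors {s1, s2, s3, s7}): φ is true.
  s7 (successors {s1, s3, s4, s5, s6, s8}): φ is true.
  s8 (successors {s0, s2, s5}): φ is true.
For instance, at s0:
  At s0: Dia (r -> Dia r) requires r -> Dia r at some successor in {s1, s2, s3, s5, s6}.
    r -> Dia r holds at s1, so Dia (r -> Dia r) is true at s0.
      At s1: r is false, Dia r is true, so r -> Dia r is true.

Yes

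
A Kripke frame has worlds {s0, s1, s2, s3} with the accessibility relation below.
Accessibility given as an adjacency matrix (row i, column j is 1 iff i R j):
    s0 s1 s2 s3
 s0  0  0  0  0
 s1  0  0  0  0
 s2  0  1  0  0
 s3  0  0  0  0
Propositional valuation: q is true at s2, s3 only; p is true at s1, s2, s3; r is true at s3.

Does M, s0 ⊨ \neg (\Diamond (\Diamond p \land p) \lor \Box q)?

No

At s0: \Diamond (\Diamond p \land p) \lor \Box q is true, so \neg (\Diamond (\Diamond p \land p) \lor \Box q) is false.
  At s0: \Diamond (\Diamond p \land p) is false, \Box q is true, so \Diamond (\Diamond p \land p) \lor \Box q is true.
    At s0: no accessible worlds, so \Diamond (\Diamond p \land p) is false.
    At s0: no accessible worlds, so \Box q holds vacuously.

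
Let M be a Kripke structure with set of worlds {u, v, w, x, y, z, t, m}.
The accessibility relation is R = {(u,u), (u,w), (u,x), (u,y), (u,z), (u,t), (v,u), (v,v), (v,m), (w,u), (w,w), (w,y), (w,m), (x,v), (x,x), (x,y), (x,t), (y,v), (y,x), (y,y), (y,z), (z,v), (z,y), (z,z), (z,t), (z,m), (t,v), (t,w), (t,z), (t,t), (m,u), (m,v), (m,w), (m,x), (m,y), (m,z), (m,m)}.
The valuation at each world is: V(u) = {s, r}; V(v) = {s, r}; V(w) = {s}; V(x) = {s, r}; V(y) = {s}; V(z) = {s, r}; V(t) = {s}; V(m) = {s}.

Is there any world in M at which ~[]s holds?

No

Let φ = ~[]s. Evaluate φ at each world:
  u (successors {u, w, x, y, z, t}): φ is false.
  v (successors {u, v, m}): φ is false.
  w (successors {u, w, y, m}): φ is false.
  x (successors {v, x, y, t}): φ is false.
  y (successors {v, x, y, z}): φ is false.
  z (successors {v, y, z, t, m}): φ is false.
  t (successors {v, w, z, t}): φ is false.
  m (successors {u, v, w, x, y, z, m}): φ is false.
For instance, at w:
  At w: []s is true, so ~[]s is false.
    At w: []s requires s at every successor {u, w, y, m}.
      At u: s is true.
      At w: s is true.
      At y: s is true.
      At m: s is true.
    So []s is true at w.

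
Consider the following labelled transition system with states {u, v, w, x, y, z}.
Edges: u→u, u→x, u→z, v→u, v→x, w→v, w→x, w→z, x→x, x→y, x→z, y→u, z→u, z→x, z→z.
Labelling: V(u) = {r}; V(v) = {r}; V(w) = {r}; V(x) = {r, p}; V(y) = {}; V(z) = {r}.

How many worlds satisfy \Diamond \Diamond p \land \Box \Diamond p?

Let φ = \Diamond \Diamond p \land \Box \Diamond p. Evaluate φ at each world:
  u (successors {u, x, z}): φ is true.
  v (successors {u, x}): φ is true.
  w (successors {v, x, z}): φ is true.
  x (successors {x, y, z}): φ is false.
  y (successors {u}): φ is true.
  z (successors {u, x, z}): φ is true.
For instance, at u:
  At u: \Diamond \Diamond p is true, \Box \Diamond p is true, so \Diamond \Diamond p \land \Box \Diamond p is true.
    At u: \Diamond \Diamond p requires \Diamond p at some successor in {u, x, z}.
      \Diamond p holds at u, so \Diamond \Diamond p is true at u.
    At u: \Box \Diamond p requires \Diamond p at every successor {u, x, z}.
      At u: \Diamond p is true.
      At x: \Diamond p is true.
      At z: \Diamond p is true.
    So \Box \Diamond p is true at u.
Satisfying worlds: {u, v, w, y, z}

5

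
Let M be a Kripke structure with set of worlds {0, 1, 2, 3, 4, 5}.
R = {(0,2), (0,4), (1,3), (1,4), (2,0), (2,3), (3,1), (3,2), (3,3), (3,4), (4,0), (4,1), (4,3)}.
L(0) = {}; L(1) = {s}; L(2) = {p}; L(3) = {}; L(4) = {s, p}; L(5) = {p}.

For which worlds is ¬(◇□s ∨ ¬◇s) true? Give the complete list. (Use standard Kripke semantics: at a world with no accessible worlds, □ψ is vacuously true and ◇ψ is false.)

Recall that □ψ holds at a world iff ψ holds at every accessible world, and ◇ψ holds iff ψ holds at some accessible world.
Let φ = ¬(◇□s ∨ ¬◇s). Evaluate φ at each world:
  0 (successors {2, 4}): φ is true.
  1 (successors {3, 4}): φ is true.
  2 (successors {0, 3}): φ is false.
  3 (successors {1, 2, 3, 4}): φ is true.
  4 (successors {0, 1, 3}): φ is true.
  5 (successors ∅): φ is false.
For instance, at 0:
  At 0: ◇□s ∨ ¬◇s is false, so ¬(◇□s ∨ ¬◇s) is true.
    At 0: ◇□s is false, ¬◇s is false, so ◇□s ∨ ¬◇s is false.
      At 0: ◇□s requires □s at some successor in {2, 4}.
        At 2: □s is false.
        At 4: □s is false.
      So ◇□s is false at 0.
      At 0: ◇s is true, so ¬◇s is false.
Satisfying worlds: {0, 1, 3, 4}

0, 1, 3, 4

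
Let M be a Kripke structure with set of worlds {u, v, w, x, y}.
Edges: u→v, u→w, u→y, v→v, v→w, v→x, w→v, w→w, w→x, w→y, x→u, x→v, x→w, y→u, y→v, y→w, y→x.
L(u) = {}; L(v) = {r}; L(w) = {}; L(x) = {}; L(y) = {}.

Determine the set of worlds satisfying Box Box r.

Let φ = Box Box r. Evaluate φ at each world:
  u (successors {v, w, y}): φ is false.
  v (successors {v, w, x}): φ is false.
  w (successors {v, w, x, y}): φ is false.
  x (successors {u, v, w}): φ is false.
  y (successors {u, v, w, x}): φ is false.
For instance, at x:
  At x: Box Box r requires Box r at every successor {u, v, w}.
    Box r fails at u, so Box Box r is false at x.
      At u: Box r requires r at every successor {v, w, y}.
        r fails at w, so Box r is false at u.
Satisfying worlds: none.

none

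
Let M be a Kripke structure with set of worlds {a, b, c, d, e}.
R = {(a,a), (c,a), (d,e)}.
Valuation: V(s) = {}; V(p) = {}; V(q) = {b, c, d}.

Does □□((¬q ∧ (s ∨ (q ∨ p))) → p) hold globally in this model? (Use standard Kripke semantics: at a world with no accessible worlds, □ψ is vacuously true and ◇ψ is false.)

Let φ = □□((¬q ∧ (s ∨ (q ∨ p))) → p). Evaluate φ at each world:
  a (successors {a}): φ is true.
  b (successors ∅): φ is true.
  c (successors {a}): φ is true.
  d (successors {e}): φ is true.
  e (successors ∅): φ is true.
For instance, at d:
  At d: □□((¬q ∧ (s ∨ (q ∨ p))) → p) requires □((¬q ∧ (s ∨ (q ∨ p))) → p) at every successor {e}.
      At e: no accessible worlds, so □((¬q ∧ (s ∨ (q ∨ p))) → p) holds vacuously.
  So □□((¬q ∧ (s ∨ (q ∨ p))) → p) is true at d.

Yes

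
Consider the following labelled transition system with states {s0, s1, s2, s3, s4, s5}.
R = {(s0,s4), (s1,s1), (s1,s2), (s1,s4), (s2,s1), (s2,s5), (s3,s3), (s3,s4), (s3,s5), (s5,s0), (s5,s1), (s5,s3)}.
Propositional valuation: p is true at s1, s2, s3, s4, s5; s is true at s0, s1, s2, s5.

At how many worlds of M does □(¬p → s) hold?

6

Recall that □ψ holds at a world iff ψ holds at every accessible world, and ◇ψ holds iff ψ holds at some accessible world.
Let φ = □(¬p → s). Evaluate φ at each world:
  s0 (successors {s4}): φ is true.
  s1 (successors {s1, s2, s4}): φ is true.
  s2 (successors {s1, s5}): φ is true.
  s3 (successors {s3, s4, s5}): φ is true.
  s4 (successors ∅): φ is true.
  s5 (successors {s0, s1, s3}): φ is true.
For instance, at s0:
  At s0: □(¬p → s) requires ¬p → s at every successor {s4}.
    At s4: ¬p → s is true.
  So □(¬p → s) is true at s0.
Satisfying worlds: {s0, s1, s2, s3, s4, s5}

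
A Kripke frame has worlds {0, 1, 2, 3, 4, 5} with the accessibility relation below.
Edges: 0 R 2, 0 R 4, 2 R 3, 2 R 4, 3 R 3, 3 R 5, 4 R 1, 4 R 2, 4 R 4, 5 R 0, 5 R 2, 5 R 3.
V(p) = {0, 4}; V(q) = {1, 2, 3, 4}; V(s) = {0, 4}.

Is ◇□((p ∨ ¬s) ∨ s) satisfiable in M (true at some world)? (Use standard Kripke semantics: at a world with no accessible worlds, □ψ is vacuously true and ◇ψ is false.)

Recall that □ψ holds at a world iff ψ holds at every accessible world, and ◇ψ holds iff ψ holds at some accessible world.
Let φ = ◇□((p ∨ ¬s) ∨ s). Evaluate φ at each world:
  0 (successors {2, 4}): φ is true.
  1 (successors ∅): φ is false.
  2 (successors {3, 4}): φ is true.
  3 (successors {3, 5}): φ is true.
  4 (successors {1, 2, 4}): φ is true.
  5 (successors {0, 2, 3}): φ is true.
Detail at 0 (witness):
  At 0: ◇□((p ∨ ¬s) ∨ s) requires □((p ∨ ¬s) ∨ s) at some successor in {2, 4}.
    □((p ∨ ¬s) ∨ s) holds at 2, so ◇□((p ∨ ¬s) ∨ s) is true at 0.
      At 2: □((p ∨ ¬s) ∨ s) requires (p ∨ ¬s) ∨ s at every successor {3, 4}.
        At 3: (p ∨ ¬s) ∨ s is true.
        At 4: (p ∨ ¬s) ∨ s is true.
      So □((p ∨ ¬s) ∨ s) is true at 2.

Yes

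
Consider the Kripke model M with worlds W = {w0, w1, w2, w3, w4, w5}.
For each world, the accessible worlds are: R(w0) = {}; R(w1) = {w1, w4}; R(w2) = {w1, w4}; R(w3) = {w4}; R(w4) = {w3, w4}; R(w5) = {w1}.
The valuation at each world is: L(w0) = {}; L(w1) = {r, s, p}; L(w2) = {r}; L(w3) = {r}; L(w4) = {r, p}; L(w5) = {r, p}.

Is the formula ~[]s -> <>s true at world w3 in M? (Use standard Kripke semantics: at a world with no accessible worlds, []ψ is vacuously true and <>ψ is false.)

No

Recall that []ψ holds at a world iff ψ holds at every accessible world, and <>ψ holds iff ψ holds at some accessible world.
At w3: ~[]s is true, <>s is false, so ~[]s -> <>s is false.
  At w3: []s is false, so ~[]s is true.
    At w3: []s requires s at every successor {w4}.
      s fails at w4, so []s is false at w3.
  At w3: <>s requires s at some successor in {w4}.
    At w4: s is false.
  So <>s is false at w3.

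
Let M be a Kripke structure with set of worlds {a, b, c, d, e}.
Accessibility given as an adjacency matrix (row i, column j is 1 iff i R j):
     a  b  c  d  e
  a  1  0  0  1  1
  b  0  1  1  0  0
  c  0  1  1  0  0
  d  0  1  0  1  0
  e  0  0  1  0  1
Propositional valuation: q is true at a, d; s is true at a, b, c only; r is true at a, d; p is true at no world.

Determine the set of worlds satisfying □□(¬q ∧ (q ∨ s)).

Let φ = □□(¬q ∧ (q ∨ s)). Evaluate φ at each world:
  a (successors {a, d, e}): φ is false.
  b (successors {b, c}): φ is true.
  c (successors {b, c}): φ is true.
  d (successors {b, d}): φ is false.
  e (successors {c, e}): φ is false.
For instance, at d:
  At d: □□(¬q ∧ (q ∨ s)) requires □(¬q ∧ (q ∨ s)) at every successor {b, d}.
    □(¬q ∧ (q ∨ s)) fails at d, so □□(¬q ∧ (q ∨ s)) is false at d.
      At d: □(¬q ∧ (q ∨ s)) requires ¬q ∧ (q ∨ s) at every successor {b, d}.
        ¬q ∧ (q ∨ s) fails at d, so □(¬q ∧ (q ∨ s)) is false at d.
Satisfying worlds: {b, c}

b, c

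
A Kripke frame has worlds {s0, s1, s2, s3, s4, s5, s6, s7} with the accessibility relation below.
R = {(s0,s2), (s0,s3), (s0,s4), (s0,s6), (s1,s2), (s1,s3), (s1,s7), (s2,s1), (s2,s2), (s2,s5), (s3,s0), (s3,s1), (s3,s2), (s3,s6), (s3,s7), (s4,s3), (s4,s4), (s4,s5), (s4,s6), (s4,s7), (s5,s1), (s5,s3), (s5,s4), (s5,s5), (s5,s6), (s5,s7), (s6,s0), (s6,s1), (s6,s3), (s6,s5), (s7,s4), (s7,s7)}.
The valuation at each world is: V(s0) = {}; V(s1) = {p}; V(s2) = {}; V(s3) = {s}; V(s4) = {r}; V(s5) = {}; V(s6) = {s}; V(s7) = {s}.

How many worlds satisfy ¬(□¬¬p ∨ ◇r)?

4

Let φ = ¬(□¬¬p ∨ ◇r). Evaluate φ at each world:
  s0 (successors {s2, s3, s4, s6}): φ is false.
  s1 (successors {s2, s3, s7}): φ is true.
  s2 (successors {s1, s2, s5}): φ is true.
  s3 (successors {s0, s1, s2, s6, s7}): φ is true.
  s4 (successors {s3, s4, s5, s6, s7}): φ is false.
  s5 (successors {s1, s3, s4, s5, s6, s7}): φ is false.
  s6 (successors {s0, s1, s3, s5}): φ is true.
  s7 (successors {s4, s7}): φ is false.
For instance, at s1:
  At s1: □¬¬p ∨ ◇r is false, so ¬(□¬¬p ∨ ◇r) is true.
    At s1: □¬¬p is false, ◇r is false, so □¬¬p ∨ ◇r is false.
      At s1: □¬¬p requires ¬¬p at every successor {s2, s3, s7}.
        ¬¬p fails at s2, so □¬¬p is false at s1.
      At s1: ◇r requires r at some successor in {s2, s3, s7}.
        At s2: r is false.
        At s3: r is false.
        At s7: r is false.
      So ◇r is false at s1.
Satisfying worlds: {s1, s2, s3, s6}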